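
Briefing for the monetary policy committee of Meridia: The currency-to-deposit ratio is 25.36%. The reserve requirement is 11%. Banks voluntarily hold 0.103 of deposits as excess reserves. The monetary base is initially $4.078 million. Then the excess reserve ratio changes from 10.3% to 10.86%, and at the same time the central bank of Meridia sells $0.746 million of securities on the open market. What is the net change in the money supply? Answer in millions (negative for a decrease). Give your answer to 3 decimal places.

-2.110 million

Before: m₁ = (1 + 0.2536) / (0.11 + 0.103 + 0.2536) ≈ 2.68667, MB₁ = 4.078, so M₁ = 2.68667 × 4.078 ≈ 10.9562 million.
After: m₂ = (1 + 0.2536) / (0.11 + 0.1086 + 0.2536) ≈ 2.65481, MB₂ = 4.078 − 0.746 = 3.332, so M₂ = 2.65481 × 3.332 ≈ 8.8458 million.
ΔM = M₂ − M₁ = 8.8458 − 10.9562 = -2.1104 million.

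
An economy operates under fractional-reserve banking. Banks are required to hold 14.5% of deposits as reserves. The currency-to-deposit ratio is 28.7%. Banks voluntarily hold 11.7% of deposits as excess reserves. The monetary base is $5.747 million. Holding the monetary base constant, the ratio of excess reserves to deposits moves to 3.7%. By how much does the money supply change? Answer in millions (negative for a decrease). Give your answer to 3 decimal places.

Initially m₁ = (1 + 0.287) / (0.145 + 0.117 + 0.287) ≈ 2.34426, so M₁ = 2.34426 × 5.747 ≈ 13.4725 million.
After the change m₂ = (1 + 0.287) / (0.145 + 0.037 + 0.287) ≈ 2.74414, so M₂ = 2.74414 × 5.747 ≈ 15.7706 million.
ΔM = M₂ − M₁ = 15.7706 − 13.4725 = 2.2981 million.

$2.298 million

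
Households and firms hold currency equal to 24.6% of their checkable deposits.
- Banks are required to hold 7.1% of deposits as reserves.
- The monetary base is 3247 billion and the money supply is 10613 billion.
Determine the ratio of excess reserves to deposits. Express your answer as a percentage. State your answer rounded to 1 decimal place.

6.4%

Using m = M/MB = 10613/3247 ≈ 3.268556. Since m = (1 + c)/(c + rr + e), the denominator satisfies c + rr + e = (1 + c)/m = (1 + 0.246) / 3.268556 ≈ 0.381208.
With c = 0.246 and rr = 0.071, the ratio of excess reserves to deposits is 0.381208 − 0.246 − 0.071 = 0.064208.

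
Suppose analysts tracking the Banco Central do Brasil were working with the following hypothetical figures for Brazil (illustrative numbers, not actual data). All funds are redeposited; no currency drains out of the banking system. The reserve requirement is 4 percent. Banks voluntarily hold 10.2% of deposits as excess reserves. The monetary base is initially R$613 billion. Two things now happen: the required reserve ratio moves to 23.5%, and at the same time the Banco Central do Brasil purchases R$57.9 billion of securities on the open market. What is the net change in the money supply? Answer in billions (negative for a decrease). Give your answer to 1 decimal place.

-2326.1 billion

Before: m₁ = 1 / (0.04 + 0.102) ≈ 7.04225, MB₁ = 613, so M₁ = 7.04225 × 613 ≈ 4316.8993 billion.
After: m₂ = 1 / (0.235 + 0.102) ≈ 2.96736, MB₂ = 613 + 57.9 = 670.9, so M₂ = 2.96736 × 670.9 ≈ 1990.8018 billion.
ΔM = M₂ − M₁ = 1990.8018 − 4316.8993 = -2326.0975 billion.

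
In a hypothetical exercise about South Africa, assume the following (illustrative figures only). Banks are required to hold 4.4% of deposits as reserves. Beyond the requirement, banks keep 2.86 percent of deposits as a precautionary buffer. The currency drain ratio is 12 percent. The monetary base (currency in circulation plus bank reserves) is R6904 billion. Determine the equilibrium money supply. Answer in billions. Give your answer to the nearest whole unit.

The money multiplier is m = (1 + c) / (rr + e + c) = (1 + 0.12) / (0.044 + 0.0286 + 0.12) ≈ 5.81516.
So M = m × MB = 5.81516 × 6904 ≈ 40147.8646 billion.

R40148 billion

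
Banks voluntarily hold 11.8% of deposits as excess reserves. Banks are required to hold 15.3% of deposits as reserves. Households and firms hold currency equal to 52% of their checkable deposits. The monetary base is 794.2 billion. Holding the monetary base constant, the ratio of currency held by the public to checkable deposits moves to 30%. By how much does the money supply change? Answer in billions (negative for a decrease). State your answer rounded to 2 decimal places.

Initially m₁ = (1 + 0.52) / (0.153 + 0.118 + 0.52) ≈ 1.921618, so M₁ = 1.921618 × 794.2 ≈ 1526.149 billion.
After the change m₂ = (1 + 0.3) / (0.153 + 0.118 + 0.3) ≈ 2.276708, so M₂ = 2.276708 × 794.2 ≈ 1808.1615 billion.
ΔM = M₂ − M₁ = 1808.1615 − 1526.149 = 282.0125 billion.

282.01 billion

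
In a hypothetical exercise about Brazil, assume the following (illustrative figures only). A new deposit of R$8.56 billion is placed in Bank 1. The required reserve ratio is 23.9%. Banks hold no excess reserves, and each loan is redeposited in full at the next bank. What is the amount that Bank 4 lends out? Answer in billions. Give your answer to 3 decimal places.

R$2.871 billion

Each bank lends a fraction (1 − rr) = 0.7610 of the deposit it receives, so Bank 4 receives 8.56·0.7610^3 and lends 8.56·0.7610^4 ≈ 2.8709 billion.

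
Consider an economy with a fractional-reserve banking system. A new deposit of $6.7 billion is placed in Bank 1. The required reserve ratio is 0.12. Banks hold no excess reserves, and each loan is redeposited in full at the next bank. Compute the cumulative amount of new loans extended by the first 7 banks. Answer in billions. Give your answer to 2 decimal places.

Bank i lends (1 − rr)^i of the original deposit: Bank 1 lends 6.7·0.8800 = 5.8960, Bank 2 lends 6.7·0.8800² ≈ 5.1885, and so on.
Summing a geometric series: total = 6.7·[0.8800·(1 − 0.8800^7) / (1 − 0.8800)] ≈ 29.0537 billion.

$29.05 billion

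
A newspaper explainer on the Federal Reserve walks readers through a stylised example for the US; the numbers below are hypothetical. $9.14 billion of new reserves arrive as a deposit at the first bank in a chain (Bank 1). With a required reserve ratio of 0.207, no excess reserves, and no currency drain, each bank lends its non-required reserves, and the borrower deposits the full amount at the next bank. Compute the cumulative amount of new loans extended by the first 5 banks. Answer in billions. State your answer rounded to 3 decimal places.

$24.034 billion

Bank i lends (1 − rr)^i of the original deposit: Bank 1 lends 9.14·0.7930 ≈ 7.2480, Bank 2 lends 9.14·0.7930² ≈ 5.7477, and so on.
Summing a geometric series: total = 9.14·[0.7930·(1 − 0.7930^5) / (1 − 0.7930)] ≈ 24.0343 billion.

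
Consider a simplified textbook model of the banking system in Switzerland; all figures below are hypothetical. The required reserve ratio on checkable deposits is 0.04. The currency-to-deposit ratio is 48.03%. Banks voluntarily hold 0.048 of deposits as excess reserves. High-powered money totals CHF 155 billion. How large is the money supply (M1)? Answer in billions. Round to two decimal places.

The money multiplier is m = (1 + c) / (rr + e + c) = (1 + 0.4803) / (0.04 + 0.048 + 0.4803) ≈ 2.604786.
So M = m × MB = 2.604786 × 155 ≈ 403.7418 billion.

CHF 403.74 billion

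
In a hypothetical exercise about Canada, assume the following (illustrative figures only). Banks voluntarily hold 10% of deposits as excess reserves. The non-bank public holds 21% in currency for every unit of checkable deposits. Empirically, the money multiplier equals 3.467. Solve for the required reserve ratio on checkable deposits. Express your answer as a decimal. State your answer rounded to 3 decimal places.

0.039

Using m = 3.467. Since m = (1 + c)/(c + rr + e), the denominator satisfies c + rr + e = (1 + c)/m = (1 + 0.21) / 3.467 ≈ 0.349005.
With c = 0.21 and e = 0.1, the required reserve ratio on checkable deposits is 0.349005 − 0.21 − 0.1 = 0.039005.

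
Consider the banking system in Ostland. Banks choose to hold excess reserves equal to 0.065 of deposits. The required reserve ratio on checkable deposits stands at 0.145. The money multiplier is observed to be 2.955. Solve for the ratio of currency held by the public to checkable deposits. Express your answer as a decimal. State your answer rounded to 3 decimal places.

0.194

Using m = 2.955. From m = (1 + c)/(c + rr + e), rearranging gives 1 + c = m·(c + rr + e), so c·(1 − m) = m·(rr + e) − 1.
Hence c = [m·(rr + e) − 1]/(1 − m) = [2.955 × (0.145 + 0.065) − 1] / (1 − 2.955) ≈ 0.194092.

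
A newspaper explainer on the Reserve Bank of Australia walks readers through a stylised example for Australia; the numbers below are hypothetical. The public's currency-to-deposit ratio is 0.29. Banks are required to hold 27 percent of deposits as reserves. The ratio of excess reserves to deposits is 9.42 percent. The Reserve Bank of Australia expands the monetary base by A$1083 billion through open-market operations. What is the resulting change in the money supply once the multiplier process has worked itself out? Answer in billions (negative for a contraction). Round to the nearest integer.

The money multiplier is m = (1 + c) / (rr + e + c) = (1 + 0.29) / (0.27 + 0.0942 + 0.29) ≈ 1.97187.
The purchase adds 1083 billion of base, so ΔM = m × ΔMB = 1.97187 × (+1083) ≈ 2135.5352 billion.

A$2136 billion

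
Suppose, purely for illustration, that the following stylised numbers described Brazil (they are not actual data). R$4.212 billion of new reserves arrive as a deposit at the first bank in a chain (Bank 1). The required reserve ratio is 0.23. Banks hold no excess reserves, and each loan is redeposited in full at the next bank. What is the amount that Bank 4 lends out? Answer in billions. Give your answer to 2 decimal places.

R$1.48 billion

Each bank lends a fraction (1 − rr) = 0.7700 of the deposit it receives, so Bank 4 receives 4.212·0.7700^3 and lends 4.212·0.7700^4 ≈ 1.4806 billion.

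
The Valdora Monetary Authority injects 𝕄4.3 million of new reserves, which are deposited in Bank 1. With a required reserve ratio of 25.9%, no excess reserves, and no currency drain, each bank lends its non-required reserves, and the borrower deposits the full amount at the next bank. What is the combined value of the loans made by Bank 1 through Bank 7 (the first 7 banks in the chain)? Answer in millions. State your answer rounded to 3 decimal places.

Bank i lends (1 − rr)^i of the original deposit: Bank 1 lends 4.3·0.7410 = 3.1863, Bank 2 lends 4.3·0.7410² ≈ 2.3610, and so on.
Summing a geometric series: total = 4.3·[0.7410·(1 − 0.7410^7) / (1 − 0.7410)] ≈ 10.7932 million.

𝕄10.793 million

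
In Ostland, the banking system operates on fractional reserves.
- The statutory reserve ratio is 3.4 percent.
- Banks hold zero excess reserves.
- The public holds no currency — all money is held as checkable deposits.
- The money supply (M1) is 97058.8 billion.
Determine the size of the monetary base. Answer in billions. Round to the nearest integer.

With no currency drain and no excess reserves, the money multiplier is m = 1/rr = 1/0.034 ≈ 29.411765.
The monetary base is MB = M / m = 97058.8 / 29.411765 ≈ 3299.9992 billion.

3300 billion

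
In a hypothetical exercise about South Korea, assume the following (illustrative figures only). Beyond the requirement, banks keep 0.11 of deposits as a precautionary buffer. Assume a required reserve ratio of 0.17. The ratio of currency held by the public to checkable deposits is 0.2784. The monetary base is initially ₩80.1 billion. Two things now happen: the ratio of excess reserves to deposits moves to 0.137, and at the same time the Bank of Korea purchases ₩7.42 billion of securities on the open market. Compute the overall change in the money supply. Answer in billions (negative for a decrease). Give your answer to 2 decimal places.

Before: m₁ = (1 + 0.2784) / (0.17 + 0.11 + 0.2784) ≈ 2.28940, MB₁ = 80.1, so M₁ = 2.28940 × 80.1 ≈ 183.3809 billion.
After: m₂ = (1 + 0.2784) / (0.17 + 0.137 + 0.2784) ≈ 2.18381, MB₂ = 80.1 + 7.42 = 87.52, so M₂ = 2.18381 × 87.52 ≈ 191.1271 billion.
ΔM = M₂ − M₁ = 191.1271 − 183.3809 = 7.7462 billion.

₩7.75 billion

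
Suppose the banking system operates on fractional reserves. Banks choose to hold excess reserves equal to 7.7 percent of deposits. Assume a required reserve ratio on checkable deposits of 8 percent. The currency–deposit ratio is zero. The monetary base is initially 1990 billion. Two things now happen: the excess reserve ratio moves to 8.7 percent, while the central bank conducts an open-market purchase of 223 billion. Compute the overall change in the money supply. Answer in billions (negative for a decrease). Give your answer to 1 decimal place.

Before: m₁ = 1 / (0.08 + 0.077) ≈ 6.369427, MB₁ = 1990, so M₁ = 6.369427 × 1990 ≈ 12675.1597 billion.
After: m₂ = 1 / (0.08 + 0.087) ≈ 5.988024, MB₂ = 1990 + 223 = 2213, so M₂ = 5.988024 × 2213 ≈ 13251.4971 billion.
ΔM = M₂ − M₁ = 13251.4971 − 12675.1597 = 576.3374 billion.

576.3 billion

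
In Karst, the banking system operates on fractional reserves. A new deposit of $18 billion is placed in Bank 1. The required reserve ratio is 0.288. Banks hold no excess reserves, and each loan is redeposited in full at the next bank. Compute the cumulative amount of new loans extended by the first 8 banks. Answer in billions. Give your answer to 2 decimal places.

Bank i lends (1 − rr)^i of the original deposit: Bank 1 lends 18·0.7120 = 12.8160, Bank 2 lends 18·0.7120² ≈ 9.1250, and so on.
Summing a geometric series: total = 18·[0.7120·(1 − 0.7120^8) / (1 − 0.7120)] ≈ 41.5610 billion.

$41.56 billion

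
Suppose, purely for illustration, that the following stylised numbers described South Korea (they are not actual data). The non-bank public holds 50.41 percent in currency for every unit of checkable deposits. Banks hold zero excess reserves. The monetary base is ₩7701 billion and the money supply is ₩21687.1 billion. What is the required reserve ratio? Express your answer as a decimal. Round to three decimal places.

Using m = M/MB = 21687.1/7701 ≈ 2.816141. Since m = (1 + c)/(c + rr + e), the denominator satisfies c + rr + e = (1 + c)/m = (1 + 0.5041) / 2.816141 ≈ 0.534100.
With c = 0.5041 and e = 0, the required reserve ratio is 0.534100 − 0.5041 − 0 = 0.03.

0.030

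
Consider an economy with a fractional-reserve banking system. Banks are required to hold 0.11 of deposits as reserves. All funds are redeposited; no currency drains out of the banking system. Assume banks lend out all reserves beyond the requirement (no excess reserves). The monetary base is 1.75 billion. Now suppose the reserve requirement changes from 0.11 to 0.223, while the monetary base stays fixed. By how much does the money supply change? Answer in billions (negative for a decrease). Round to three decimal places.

Initially m₁ = 1 / (0.11) ≈ 9.09091, so M₁ = 9.09091 × 1.75 ≈ 15.9091 billion.
After the change m₂ = 1 / (0.223) ≈ 4.48430, so M₂ = 4.48430 × 1.75 ≈ 7.8475 billion.
ΔM = M₂ − M₁ = 7.8475 − 15.9091 = -8.0616 billion.

-8.062 billion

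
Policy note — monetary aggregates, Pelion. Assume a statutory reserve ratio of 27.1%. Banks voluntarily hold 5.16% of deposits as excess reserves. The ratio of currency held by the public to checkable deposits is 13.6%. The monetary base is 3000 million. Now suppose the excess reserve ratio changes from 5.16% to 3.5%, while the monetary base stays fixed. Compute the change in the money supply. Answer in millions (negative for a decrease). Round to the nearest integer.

279 million

Initially m₁ = (1 + 0.136) / (0.271 + 0.0516 + 0.136) ≈ 2.47710, so M₁ = 2.47710 × 3000 = 7431.3 million.
After the change m₂ = (1 + 0.136) / (0.271 + 0.035 + 0.136) ≈ 2.57014, so M₂ = 2.57014 × 3000 = 7710.42 million.
ΔM = M₂ − M₁ = 7710.42 − 7431.3 = 279.12 million.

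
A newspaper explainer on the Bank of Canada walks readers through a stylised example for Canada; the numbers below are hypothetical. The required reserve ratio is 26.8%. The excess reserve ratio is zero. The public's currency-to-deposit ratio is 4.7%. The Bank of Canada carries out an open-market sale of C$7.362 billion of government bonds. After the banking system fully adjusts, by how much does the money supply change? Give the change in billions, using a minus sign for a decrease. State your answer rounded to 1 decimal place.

The money multiplier is m = (1 + c) / (rr + c) = (1 + 0.047) / (0.268 + 0.047) ≈ 3.3238.
The sale removes 7.362 billion of base, so ΔM = m × ΔMB = 3.3238 × (−7.362) ≈ -24.4698 billion.

-24.5 billion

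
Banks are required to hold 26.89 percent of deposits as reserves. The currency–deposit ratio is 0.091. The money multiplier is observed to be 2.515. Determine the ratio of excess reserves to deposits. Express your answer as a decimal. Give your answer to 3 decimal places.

0.074

Using m = 2.515. Since m = (1 + c)/(c + rr + e), the denominator satisfies c + rr + e = (1 + c)/m = (1 + 0.091) / 2.515 ≈ 0.433797.
With c = 0.091 and rr = 0.2689, the ratio of excess reserves to deposits is 0.433797 − 0.091 − 0.2689 = 0.073897.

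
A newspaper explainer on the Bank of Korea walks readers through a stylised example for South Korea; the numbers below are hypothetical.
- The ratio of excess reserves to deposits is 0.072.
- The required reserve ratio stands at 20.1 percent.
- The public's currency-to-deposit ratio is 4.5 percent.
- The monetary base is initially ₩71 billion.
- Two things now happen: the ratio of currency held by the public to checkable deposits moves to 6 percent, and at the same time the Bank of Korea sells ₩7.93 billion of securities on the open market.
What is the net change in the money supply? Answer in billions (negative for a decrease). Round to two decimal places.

-32.55 billion

Before: m₁ = (1 + 0.045) / (0.201 + 0.072 + 0.045) ≈ 3.28616, MB₁ = 71, so M₁ = 3.28616 × 71 ≈ 233.3174 billion.
After: m₂ = (1 + 0.06) / (0.201 + 0.072 + 0.06) ≈ 3.18318, MB₂ = 71 − 7.93 = 63.07, so M₂ = 3.18318 × 63.07 ≈ 200.7632 billion.
ΔM = M₂ − M₁ = 200.7632 − 233.3174 = -32.5542 billion.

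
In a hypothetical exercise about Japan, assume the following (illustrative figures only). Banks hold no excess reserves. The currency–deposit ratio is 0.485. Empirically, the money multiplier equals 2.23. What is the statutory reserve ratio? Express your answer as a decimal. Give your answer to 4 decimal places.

Using m = 2.23. Since m = (1 + c)/(c + rr + e), the denominator satisfies c + rr + e = (1 + c)/m = (1 + 0.485) / 2.23 ≈ 0.665919.
With c = 0.485 and e = 0, the statutory reserve ratio is 0.665919 − 0.485 − 0 = 0.180919.

0.1809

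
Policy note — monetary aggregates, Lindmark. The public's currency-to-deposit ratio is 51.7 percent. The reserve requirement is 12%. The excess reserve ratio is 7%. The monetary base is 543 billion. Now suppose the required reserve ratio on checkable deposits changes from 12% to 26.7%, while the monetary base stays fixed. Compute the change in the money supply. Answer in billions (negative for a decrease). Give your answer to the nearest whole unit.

-201 billion

Initially m₁ = (1 + 0.517) / (0.12 + 0.07 + 0.517) ≈ 2.1457, so M₁ = 2.1457 × 543 = 1165.1151 billion.
After the change m₂ = (1 + 0.517) / (0.267 + 0.07 + 0.517) ≈ 1.7763, so M₂ = 1.7763 × 543 = 964.5309 billion.
ΔM = M₂ − M₁ = 964.5309 − 1165.1151 = -200.5842 billion.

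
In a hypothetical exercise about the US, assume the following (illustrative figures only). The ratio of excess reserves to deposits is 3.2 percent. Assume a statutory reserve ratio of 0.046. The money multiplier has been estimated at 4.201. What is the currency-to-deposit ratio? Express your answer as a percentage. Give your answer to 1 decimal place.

Using m = 4.201. From m = (1 + c)/(c + rr + e), rearranging gives 1 + c = m·(c + rr + e), so c·(1 − m) = m·(rr + e) − 1.
Hence c = [m·(rr + e) − 1]/(1 − m) = [4.201 × (0.046 + 0.032) − 1] / (1 − 4.201) ≈ 0.210035.

21.0%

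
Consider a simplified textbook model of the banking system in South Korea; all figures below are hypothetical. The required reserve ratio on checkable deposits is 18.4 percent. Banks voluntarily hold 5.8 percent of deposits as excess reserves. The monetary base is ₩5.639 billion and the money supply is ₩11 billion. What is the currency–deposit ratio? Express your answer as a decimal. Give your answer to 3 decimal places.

0.555

Using m = M/MB = 11/5.639 ≈ 1.950700. From m = (1 + c)/(c + rr + e), rearranging gives 1 + c = m·(c + rr + e), so c·(1 − m) = m·(rr + e) − 1.
Hence c = [m·(rr + e) − 1]/(1 − m) = [1.950700 × (0.184 + 0.058) − 1] / (1 − 1.950700) ≈ 0.555307.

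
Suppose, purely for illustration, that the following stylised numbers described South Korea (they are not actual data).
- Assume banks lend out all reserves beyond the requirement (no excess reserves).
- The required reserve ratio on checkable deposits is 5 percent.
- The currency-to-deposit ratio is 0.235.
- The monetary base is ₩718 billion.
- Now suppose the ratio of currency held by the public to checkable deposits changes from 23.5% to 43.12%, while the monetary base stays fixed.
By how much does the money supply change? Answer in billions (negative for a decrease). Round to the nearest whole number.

-976 billion

Initially m₁ = (1 + 0.235) / (0.05 + 0.235) ≈ 4.3333, so M₁ = 4.3333 × 718 = 3111.3094 billion.
After the change m₂ = (1 + 0.4312) / (0.05 + 0.4312) ≈ 2.9742, so M₂ = 2.9742 × 718 = 2135.4756 billion.
ΔM = M₂ − M₁ = 2135.4756 − 3111.3094 = -975.8338 billion.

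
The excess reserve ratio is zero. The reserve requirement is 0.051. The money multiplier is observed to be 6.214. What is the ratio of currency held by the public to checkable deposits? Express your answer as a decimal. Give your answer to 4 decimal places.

Using m = 6.214. From m = (1 + c)/(c + rr + e), rearranging gives 1 + c = m·(c + rr + e), so c·(1 − m) = m·(rr + e) − 1.
Hence c = [m·(rr + e) − 1]/(1 − m) = [6.214 × (0.051 + 0) − 1] / (1 − 6.214) ≈ 0.131010.

0.1310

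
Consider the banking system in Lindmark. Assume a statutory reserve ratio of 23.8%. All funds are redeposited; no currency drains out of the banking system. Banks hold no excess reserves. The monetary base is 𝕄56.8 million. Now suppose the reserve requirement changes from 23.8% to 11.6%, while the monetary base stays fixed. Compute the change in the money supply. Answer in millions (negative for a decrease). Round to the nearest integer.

𝕄251 million

Initially m₁ = 1 / (0.238) ≈ 4.2017, so M₁ = 4.2017 × 56.8 ≈ 238.6566 million.
After the change m₂ = 1 / (0.116) ≈ 8.6207, so M₂ = 8.6207 × 56.8 ≈ 489.6558 million.
ΔM = M₂ − M₁ = 489.6558 − 238.6566 = 250.9992 million.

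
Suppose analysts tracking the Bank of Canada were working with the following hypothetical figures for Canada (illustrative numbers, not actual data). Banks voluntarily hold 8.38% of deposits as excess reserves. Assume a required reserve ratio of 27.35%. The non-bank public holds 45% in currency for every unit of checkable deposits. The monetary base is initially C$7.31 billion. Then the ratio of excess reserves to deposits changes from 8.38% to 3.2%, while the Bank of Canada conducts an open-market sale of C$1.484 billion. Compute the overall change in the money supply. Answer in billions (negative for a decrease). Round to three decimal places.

-1.948 billion

Before: m₁ = (1 + 0.45) / (0.2735 + 0.0838 + 0.45) ≈ 1.79611, MB₁ = 7.31, so M₁ = 1.79611 × 7.31 ≈ 13.1296 billion.
After: m₂ = (1 + 0.45) / (0.2735 + 0.032 + 0.45) ≈ 1.91926, MB₂ = 7.31 − 1.484 = 5.826, so M₂ = 1.91926 × 5.826 ≈ 11.1816 billion.
ΔM = M₂ − M₁ = 11.1816 − 13.1296 = -1.948 billion.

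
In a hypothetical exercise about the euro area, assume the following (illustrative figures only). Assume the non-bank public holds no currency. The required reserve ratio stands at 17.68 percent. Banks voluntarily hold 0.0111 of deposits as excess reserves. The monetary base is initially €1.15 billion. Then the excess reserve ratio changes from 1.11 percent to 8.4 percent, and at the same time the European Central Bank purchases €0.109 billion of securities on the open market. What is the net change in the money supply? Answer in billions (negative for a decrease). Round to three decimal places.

-1.293 billion

Before: m₁ = 1 / (0.1768 + 0.0111) ≈ 5.32198, MB₁ = 1.15, so M₁ = 5.32198 × 1.15 ≈ 6.1203 billion.
After: m₂ = 1 / (0.1768 + 0.084) ≈ 3.83436, MB₂ = 1.15 + 0.109 = 1.259, so M₂ = 3.83436 × 1.259 ≈ 4.8275 billion.
ΔM = M₂ − M₁ = 4.8275 − 6.1203 = -1.2928 billion.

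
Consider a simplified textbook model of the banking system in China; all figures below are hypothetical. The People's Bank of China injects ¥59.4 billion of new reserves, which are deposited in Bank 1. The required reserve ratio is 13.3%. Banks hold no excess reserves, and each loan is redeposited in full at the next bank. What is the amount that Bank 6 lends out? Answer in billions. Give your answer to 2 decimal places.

¥25.23 billion

Each bank lends a fraction (1 − rr) = 0.8670 of the deposit it receives, so Bank 6 receives 59.4·0.8670^5 and lends 59.4·0.8670^6 ≈ 25.2291 billion.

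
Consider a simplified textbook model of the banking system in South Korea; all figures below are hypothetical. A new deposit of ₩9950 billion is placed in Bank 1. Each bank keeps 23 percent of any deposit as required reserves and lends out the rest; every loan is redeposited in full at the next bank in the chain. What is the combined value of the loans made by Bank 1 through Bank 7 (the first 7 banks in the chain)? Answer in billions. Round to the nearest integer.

Bank i lends (1 − rr)^i of the original deposit: Bank 1 lends 9950·0.7700 = 7661.5000, Bank 2 lends 9950·0.7700² = 5899.3550, and so on.
Summing a geometric series: total = 9950·[0.7700·(1 − 0.7700^7) / (1 − 0.7700)] ≈ 27964.9669 billion.

₩27965 billion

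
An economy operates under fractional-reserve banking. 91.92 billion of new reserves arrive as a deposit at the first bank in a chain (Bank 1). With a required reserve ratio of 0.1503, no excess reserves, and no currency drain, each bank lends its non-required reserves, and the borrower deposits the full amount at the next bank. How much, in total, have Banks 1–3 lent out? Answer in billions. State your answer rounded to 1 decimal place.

Bank i lends (1 − rr)^i of the original deposit: Bank 1 lends 91.92·0.8497 ≈ 78.1044, Bank 2 lends 91.92·0.8497² ≈ 66.3653, and so on.
Summing a geometric series: total = 91.92·[0.8497·(1 − 0.8497^3) / (1 − 0.8497)] ≈ 200.8604 billion.

200.9 billion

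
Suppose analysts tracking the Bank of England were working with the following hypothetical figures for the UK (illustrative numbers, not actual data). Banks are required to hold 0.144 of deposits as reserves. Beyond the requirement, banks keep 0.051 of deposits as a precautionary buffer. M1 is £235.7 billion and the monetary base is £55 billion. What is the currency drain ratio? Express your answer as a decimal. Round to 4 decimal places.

0.0500

Using m = M/MB = 235.7/55 ≈ 4.285455. From m = (1 + c)/(c + rr + e), rearranging gives 1 + c = m·(c + rr + e), so c·(1 − m) = m·(rr + e) − 1.
Hence c = [m·(rr + e) − 1]/(1 − m) = [4.285455 × (0.144 + 0.051) − 1] / (1 − 4.285455) ≈ 0.050019.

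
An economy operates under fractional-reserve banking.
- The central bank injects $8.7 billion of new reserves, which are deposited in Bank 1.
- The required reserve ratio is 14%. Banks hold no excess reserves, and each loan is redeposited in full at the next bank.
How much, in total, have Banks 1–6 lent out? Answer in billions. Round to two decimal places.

Bank i lends (1 − rr)^i of the original deposit: Bank 1 lends 8.7·0.8600 = 7.4820, Bank 2 lends 8.7·0.8600² ≈ 6.4345, and so on.
Summing a geometric series: total = 8.7·[0.8600·(1 − 0.8600^6) / (1 − 0.8600)] ≈ 31.8216 billion.

$31.82 billion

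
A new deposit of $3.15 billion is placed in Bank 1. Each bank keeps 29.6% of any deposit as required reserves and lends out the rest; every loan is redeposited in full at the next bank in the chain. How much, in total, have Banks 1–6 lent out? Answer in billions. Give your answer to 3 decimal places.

$6.580 billion

Bank i lends (1 − rr)^i of the original deposit: Bank 1 lends 3.15·0.7040 = 2.2176, Bank 2 lends 3.15·0.7040² ≈ 1.5612, and so on.
Summing a geometric series: total = 3.15·[0.7040·(1 − 0.7040^6) / (1 − 0.7040)] ≈ 6.5798 billion.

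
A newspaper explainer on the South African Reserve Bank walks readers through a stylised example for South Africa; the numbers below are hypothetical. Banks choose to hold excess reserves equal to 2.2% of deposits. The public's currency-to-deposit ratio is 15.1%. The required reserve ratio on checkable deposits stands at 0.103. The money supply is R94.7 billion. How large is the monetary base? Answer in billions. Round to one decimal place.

R22.7 billion

The money multiplier is m = (1 + c) / (rr + e + c) = (1 + 0.151) / (0.103 + 0.022 + 0.151) ≈ 4.1703.
MB = M / m = 94.7 / 4.1703 ≈ 22.7082 billion.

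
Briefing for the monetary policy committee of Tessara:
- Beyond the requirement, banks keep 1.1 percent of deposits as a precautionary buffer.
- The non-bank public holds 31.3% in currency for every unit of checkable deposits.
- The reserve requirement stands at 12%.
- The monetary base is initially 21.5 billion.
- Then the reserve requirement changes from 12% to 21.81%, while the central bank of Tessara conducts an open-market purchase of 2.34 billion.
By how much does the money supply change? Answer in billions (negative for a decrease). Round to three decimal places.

-5.838 billion

Before: m₁ = (1 + 0.313) / (0.12 + 0.011 + 0.313) ≈ 2.957207, MB₁ = 21.5, so M₁ = 2.957207 × 21.5 ≈ 63.58 billion.
After: m₂ = (1 + 0.313) / (0.2181 + 0.011 + 0.313) ≈ 2.422062, MB₂ = 21.5 + 2.34 = 23.84, so M₂ = 2.422062 × 23.84 ≈ 57.742 billion.
ΔM = M₂ − M₁ = 57.742 − 63.58 = -5.838 billion.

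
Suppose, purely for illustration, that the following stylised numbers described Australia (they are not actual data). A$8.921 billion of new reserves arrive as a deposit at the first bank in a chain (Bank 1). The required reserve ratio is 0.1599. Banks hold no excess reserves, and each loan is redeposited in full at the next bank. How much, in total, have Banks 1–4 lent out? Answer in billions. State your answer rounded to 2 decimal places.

Bank i lends (1 − rr)^i of the original deposit: Bank 1 lends 8.921·0.8401 ≈ 7.4945, Bank 2 lends 8.921·0.8401² ≈ 6.2962, and so on.
Summing a geometric series: total = 8.921·[0.8401·(1 − 0.8401^4) / (1 − 0.8401)] ≈ 23.5237 billion.

A$23.52 billion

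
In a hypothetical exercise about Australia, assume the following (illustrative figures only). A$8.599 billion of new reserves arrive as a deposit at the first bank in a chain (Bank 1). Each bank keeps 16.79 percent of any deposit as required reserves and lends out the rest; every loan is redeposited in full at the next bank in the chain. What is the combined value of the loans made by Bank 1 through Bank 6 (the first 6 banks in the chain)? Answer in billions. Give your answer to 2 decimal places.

A$28.47 billion

Bank i lends (1 − rr)^i of the original deposit: Bank 1 lends 8.599·0.8321 ≈ 7.1552, Bank 2 lends 8.599·0.8321² ≈ 5.9539, and so on.
Summing a geometric series: total = 8.599·[0.8321·(1 − 0.8321^6) / (1 − 0.8321)] ≈ 28.4703 billion.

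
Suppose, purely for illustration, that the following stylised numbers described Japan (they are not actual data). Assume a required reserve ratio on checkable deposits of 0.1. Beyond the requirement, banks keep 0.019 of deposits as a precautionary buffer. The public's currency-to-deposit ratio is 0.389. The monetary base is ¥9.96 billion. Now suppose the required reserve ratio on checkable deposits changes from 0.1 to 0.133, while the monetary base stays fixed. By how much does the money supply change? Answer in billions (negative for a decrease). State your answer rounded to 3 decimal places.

-1.661 billion

Initially m₁ = (1 + 0.389) / (0.1 + 0.019 + 0.389) ≈ 2.73425, so M₁ = 2.73425 × 9.96 ≈ 27.2331 billion.
After the change m₂ = (1 + 0.389) / (0.133 + 0.019 + 0.389) ≈ 2.56747, so M₂ = 2.56747 × 9.96 ≈ 25.572 billion.
ΔM = M₂ − M₁ = 25.572 − 27.2331 = -1.6611 billion.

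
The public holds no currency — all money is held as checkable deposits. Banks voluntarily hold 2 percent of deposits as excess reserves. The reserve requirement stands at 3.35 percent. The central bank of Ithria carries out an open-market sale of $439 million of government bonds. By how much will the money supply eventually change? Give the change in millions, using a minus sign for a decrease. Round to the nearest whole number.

The money multiplier is m = 1 / (rr + e) = 1 / (0.0335 + 0.02) ≈ 18.6916.
The sale removes 439 million of base, so ΔM = m × ΔMB = 18.6916 × (−439) = -8205.6124 million.

-8206 million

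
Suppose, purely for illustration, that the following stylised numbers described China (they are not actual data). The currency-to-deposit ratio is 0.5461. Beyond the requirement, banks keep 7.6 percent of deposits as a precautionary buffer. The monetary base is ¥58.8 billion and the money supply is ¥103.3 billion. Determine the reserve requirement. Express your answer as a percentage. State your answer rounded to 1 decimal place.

Using m = M/MB = 103.3/58.8 ≈ 1.756803. Since m = (1 + c)/(c + rr + e), the denominator satisfies c + rr + e = (1 + c)/m = (1 + 0.5461) / 1.756803 ≈ 0.880065.
With c = 0.5461 and e = 0.076, the reserve requirement is 0.880065 − 0.5461 − 0.076 = 0.257965.

25.8%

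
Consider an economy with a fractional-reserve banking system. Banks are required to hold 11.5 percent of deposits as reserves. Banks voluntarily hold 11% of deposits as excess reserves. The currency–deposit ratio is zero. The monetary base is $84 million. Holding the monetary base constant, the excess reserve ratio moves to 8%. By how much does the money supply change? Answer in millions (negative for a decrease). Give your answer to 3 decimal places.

Initially m₁ = 1 / (0.115 + 0.11) ≈ 4.444444, so M₁ = 4.444444 × 84 ≈ 373.3333 million.
After the change m₂ = 1 / (0.115 + 0.08) ≈ 5.128205, so M₂ = 5.128205 × 84 ≈ 430.7692 million.
ΔM = M₂ − M₁ = 430.7692 − 373.3333 = 57.4359 million.

$57.436 million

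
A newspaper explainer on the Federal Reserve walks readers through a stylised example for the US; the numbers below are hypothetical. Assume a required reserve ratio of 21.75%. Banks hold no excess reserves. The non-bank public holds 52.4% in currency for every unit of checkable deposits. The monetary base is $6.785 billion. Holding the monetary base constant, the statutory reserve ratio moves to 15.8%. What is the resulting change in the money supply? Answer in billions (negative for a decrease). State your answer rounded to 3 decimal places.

Initially m₁ = (1 + 0.524) / (0.2175 + 0.524) ≈ 2.05529, so M₁ = 2.05529 × 6.785 ≈ 13.9451 billion.
After the change m₂ = (1 + 0.524) / (0.158 + 0.524) ≈ 2.23460, so M₂ = 2.23460 × 6.785 ≈ 15.1618 billion.
ΔM = M₂ − M₁ = 15.1618 − 13.9451 = 1.2167 billion.

$1.217 billion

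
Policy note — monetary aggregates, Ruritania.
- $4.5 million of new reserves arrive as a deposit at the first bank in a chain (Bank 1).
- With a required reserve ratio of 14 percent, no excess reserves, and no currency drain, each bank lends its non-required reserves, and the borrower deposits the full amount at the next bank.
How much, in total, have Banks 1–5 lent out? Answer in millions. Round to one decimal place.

$14.6 million

Bank i lends (1 − rr)^i of the original deposit: Bank 1 lends 4.5·0.8600 = 3.8700, Bank 2 lends 4.5·0.8600² = 3.3282, and so on.
Summing a geometric series: total = 4.5·[0.8600·(1 − 0.8600^5) / (1 − 0.8600)] ≈ 14.6389 million.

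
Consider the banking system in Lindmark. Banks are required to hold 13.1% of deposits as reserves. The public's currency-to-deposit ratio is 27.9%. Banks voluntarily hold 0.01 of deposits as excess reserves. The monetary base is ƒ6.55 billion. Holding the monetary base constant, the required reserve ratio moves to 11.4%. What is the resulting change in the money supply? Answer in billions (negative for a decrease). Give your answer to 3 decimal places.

ƒ0.841 billion

Initially m₁ = (1 + 0.279) / (0.131 + 0.01 + 0.279) ≈ 3.04524, so M₁ = 3.04524 × 6.55 ≈ 19.9463 billion.
After the change m₂ = (1 + 0.279) / (0.114 + 0.01 + 0.279) ≈ 3.17370, so M₂ = 3.17370 × 6.55 ≈ 20.7877 billion.
ΔM = M₂ − M₁ = 20.7877 − 19.9463 = 0.8414 billion.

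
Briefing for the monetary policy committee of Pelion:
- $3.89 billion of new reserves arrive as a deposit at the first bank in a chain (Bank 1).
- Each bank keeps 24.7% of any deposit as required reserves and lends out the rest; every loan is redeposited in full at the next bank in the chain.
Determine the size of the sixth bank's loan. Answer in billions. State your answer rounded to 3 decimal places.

$0.709 billion

Each bank lends a fraction (1 − rr) = 0.7530 of the deposit it receives, so Bank 6 receives 3.89·0.7530^5 and lends 3.89·0.7530^6 ≈ 0.7091 billion.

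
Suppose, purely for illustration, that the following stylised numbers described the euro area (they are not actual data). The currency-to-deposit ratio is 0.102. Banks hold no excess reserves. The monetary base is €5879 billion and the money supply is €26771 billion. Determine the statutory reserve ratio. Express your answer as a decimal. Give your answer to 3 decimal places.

Using m = M/MB = 26771/5879 ≈ 4.553666. Since m = (1 + c)/(c + rr + e), the denominator satisfies c + rr + e = (1 + c)/m = (1 + 0.102) / 4.553666 ≈ 0.242003.
With c = 0.102 and e = 0, the statutory reserve ratio is 0.242003 − 0.102 − 0 = 0.140003.

0.140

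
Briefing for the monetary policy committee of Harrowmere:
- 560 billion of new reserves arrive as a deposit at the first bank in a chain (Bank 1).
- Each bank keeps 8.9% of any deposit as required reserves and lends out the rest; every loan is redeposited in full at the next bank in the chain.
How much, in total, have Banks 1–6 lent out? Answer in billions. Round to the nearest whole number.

2456 billion

Bank i lends (1 − rr)^i of the original deposit: Bank 1 lends 560·0.9110 = 510.1600, Bank 2 lends 560·0.9110² ≈ 464.7558, and so on.
Summing a geometric series: total = 560·[0.9110·(1 − 0.9110^6) / (1 − 0.9110)] ≈ 2455.5104 billion.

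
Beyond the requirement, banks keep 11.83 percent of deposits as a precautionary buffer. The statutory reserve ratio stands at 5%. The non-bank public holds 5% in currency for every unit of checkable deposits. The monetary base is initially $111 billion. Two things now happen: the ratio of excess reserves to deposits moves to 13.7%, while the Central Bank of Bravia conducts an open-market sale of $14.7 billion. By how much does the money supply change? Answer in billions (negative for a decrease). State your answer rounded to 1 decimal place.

Before: m₁ = (1 + 0.05) / (0.05 + 0.1183 + 0.05) ≈ 4.80989, MB₁ = 111, so M₁ = 4.80989 × 111 ≈ 533.8978 billion.
After: m₂ = (1 + 0.05) / (0.05 + 0.137 + 0.05) ≈ 4.43038, MB₂ = 111 − 14.7 = 96.3, so M₂ = 4.43038 × 96.3 ≈ 426.6456 billion.
ΔM = M₂ − M₁ = 426.6456 − 533.8978 = -107.2522 billion.

-107.3 billion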